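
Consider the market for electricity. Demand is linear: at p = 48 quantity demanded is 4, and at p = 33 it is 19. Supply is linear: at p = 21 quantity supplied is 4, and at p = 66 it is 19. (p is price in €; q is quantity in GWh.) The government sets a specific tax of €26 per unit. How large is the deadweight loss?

€84.50

Demand slope = (33 − 48)/(19 − 4) = −1, so p = 52 − q.
Supply slope = (66 − 21)/(19 − 4) = 3, so p = 9 + 3q.
Competitive equilibrium: 52 − q = 9 + 3q → q* = 10.75, p* = 41.25.
With the tax, the buyer price exceeds the seller price by 26: (52 − q) − (9 + 3q) = 26 → q' = 4.25.
Δq = 10.75 − 4.25 = 6.5; the wedge equals the tax, 26.
Welfare loss = ½ × 6.5 × 26 = €84.50.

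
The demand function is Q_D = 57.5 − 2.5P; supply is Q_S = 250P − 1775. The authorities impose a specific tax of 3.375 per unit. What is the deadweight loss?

14.10

In inverse form: demand P = 23 − 0.4Q, supply P = 7.1 + 0.004Q.
Competitive equilibrium: 23 − 0.4Q = 7.1 + 0.004Q → Q* = 39.3564, P* = 7.2574.
With the tax, the buyer price exceeds the seller price by 3.375: (23 − 0.4Q) − (7.1 + 0.004Q) = 3.375 → Q' = 31.0025.
ΔQ = 39.3564 − 31.0025 = 8.3539; the wedge equals the tax, 3.375.
The triangle = ½ × 8.3539 × 3.375 = 14.10.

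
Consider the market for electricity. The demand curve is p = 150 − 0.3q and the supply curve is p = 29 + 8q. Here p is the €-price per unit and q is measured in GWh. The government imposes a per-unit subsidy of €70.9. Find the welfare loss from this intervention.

Competitive equilibrium: 150 − 0.3q = 29 + 8q → q* = 14.5783, p* = 145.6265.
The subsidy lowers effective supply by 70.9: p = 8q − 41.9.
New quantity: 150 − 0.3q = 8q − 41.9 → q' = 23.1205.
Overproduction Δq = 23.1205 − 14.5783 = 8.5422; wedge = subsidy = 70.9.
Welfare loss = ½ × 8.5422 × 70.9 = €302.82.

€302.82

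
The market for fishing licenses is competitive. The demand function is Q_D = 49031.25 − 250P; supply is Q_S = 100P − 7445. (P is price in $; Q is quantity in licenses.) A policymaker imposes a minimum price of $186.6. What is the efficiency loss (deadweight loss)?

In inverse form: demand P = 196.125 − 0.004Q, supply P = 74.45 + 0.01Q.
Competitive equilibrium: 196.125 − 0.004Q = 74.45 + 0.01Q → Q* = 8691.07143, P* = 161.36071.
At the floor P = 186.6, quantity demanded = (196.125 − 186.6)/0.004 = 2381.25.
Sellers' marginal cost at Q' = 2381.25: 74.45 + 0.01·2381.25 = 98.2625.
ΔQ = 8691.07143 − 2381.25 = 6309.82143; wedge = 186.6 − 98.2625 = 88.3375.
Deadweight loss = ½ × 6309.82143 × 88.3375 = $278696.93.

$278696.93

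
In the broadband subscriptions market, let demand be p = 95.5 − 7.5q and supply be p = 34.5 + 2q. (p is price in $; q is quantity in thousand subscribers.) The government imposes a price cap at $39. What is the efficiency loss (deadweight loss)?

$82.64 thousand

Competitive equilibrium: 95.5 − 7.5q = 34.5 + 2q → q* = 6.4211, p* = 47.3421.
At the ceiling p = 39, quantity supplied = (39 − 34.5)/2 = 2.25.
Willingness to pay at q' = 2.25: 95.5 − 7.5·2.25 = 78.625.
Δq = 6.4211 − 2.25 = 4.1711; wedge = 78.625 − 39 = 39.625.
Deadweight loss = ½ × 4.1711 × 39.625 = $82.64 thousand.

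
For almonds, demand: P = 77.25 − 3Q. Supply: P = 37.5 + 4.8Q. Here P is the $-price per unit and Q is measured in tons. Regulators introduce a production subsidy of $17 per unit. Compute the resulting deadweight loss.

Competitive equilibrium: 77.25 − 3Q = 37.5 + 4.8Q → Q* = 5.09615, P* = 61.96154.
The subsidy lowers effective supply by 17: P = 20.5 + 4.8Q.
New quantity: 77.25 − 3Q = 20.5 + 4.8Q → Q' = 7.27564.
Overproduction ΔQ = 7.27564 − 5.09615 = 2.17949; wedge = subsidy = 17.
The triangle = ½ × 2.17949 × 17 = $18.53.

$18.53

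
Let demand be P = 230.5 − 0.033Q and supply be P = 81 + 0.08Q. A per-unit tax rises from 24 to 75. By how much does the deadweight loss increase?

22340.71

Competitive equilibrium: 230.5 − 0.033Q = 81 + 0.08Q → Q* = 1323.0088, P* = 186.8407.
For a per-unit tax t: ΔQ = t/0.113, so DWL = ½·t·(t/0.113) = t²/0.226.
At t = 24: DWL = 2548.673. At t = 75: DWL = 24889.381.
Increase = 24889.381 − 2548.673 = 22340.71.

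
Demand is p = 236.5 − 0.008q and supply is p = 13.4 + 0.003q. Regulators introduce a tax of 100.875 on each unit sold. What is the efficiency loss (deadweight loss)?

Competitive equilibrium: 236.5 − 0.008q = 13.4 + 0.003q → q* = 20281.8182, p* = 74.2455.
With the tax, the buyer price exceeds the seller price by 100.875: (236.5 − 0.008q) − (13.4 + 0.003q) = 100.875 → q' = 11111.3636.
Δq = 20281.8182 − 11111.3636 = 9170.4546; the wedge equals the tax, 100.875.
The triangle = ½ × 9170.4546 × 100.875 = 462534.80.

462534.80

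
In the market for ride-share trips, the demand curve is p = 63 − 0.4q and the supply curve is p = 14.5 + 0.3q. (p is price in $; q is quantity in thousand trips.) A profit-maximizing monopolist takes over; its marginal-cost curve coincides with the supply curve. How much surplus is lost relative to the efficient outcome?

Competitive equilibrium: 63 − 0.4q = 14.5 + 0.3q → q* = 69.2857, p* = 35.2857.
Marginal revenue: MR = 63 − 0.8q. Set MR = MC: 63 − 0.8q = 14.5 + 0.3q → q_m = 44.0909.
Price p_m = 63 − 0.4·44.0909 = 45.3636; MC(q_m) = 14.5 + 0.3·44.0909 = 27.7273.
Competitive q* = 69.2857, so Δq = 25.1948; wedge = 45.3636 − 27.7273 = 17.6363.
The triangle = ½ × 25.1948 × 17.6363 = $222.17 thousand.

$222.17 thousand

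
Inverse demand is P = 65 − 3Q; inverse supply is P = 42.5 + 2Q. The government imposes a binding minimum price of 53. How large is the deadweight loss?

0.625

Competitive equilibrium: 65 − 3Q = 42.5 + 2Q → Q* = 4.5, P* = 51.5.
At the floor P = 53, quantity demanded = (65 − 53)/3 = 4.
Sellers' marginal cost at Q' = 4: 42.5 + 2·4 = 50.5.
ΔQ = 4.5 − 4 = 0.5; wedge = 53 − 50.5 = 2.5.
Deadweight loss = ½ × 0.5 × 2.5 = 0.625.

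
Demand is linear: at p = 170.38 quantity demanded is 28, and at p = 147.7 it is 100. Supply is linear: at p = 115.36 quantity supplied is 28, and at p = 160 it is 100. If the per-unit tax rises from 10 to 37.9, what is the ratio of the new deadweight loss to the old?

14.3641

Demand slope = (147.7 − 170.38)/(100 − 28) = −0.315, so p = 179.2 − 0.315q.
Supply slope = (160 − 115.36)/(100 − 28) = 0.62, so p = 98 + 0.62q.
Competitive equilibrium: 179.2 − 0.315q = 98 + 0.62q → q* = 86.8449, p* = 151.8439.
For a per-unit tax t: Δq = t/0.935, so DWL = ½·t·(t/0.935) = t²/1.87.
At t = 10: DWL = 53.476. At t = 37.9: DWL = 768.134.
Ratio = (37.9/10)² = 14.3641.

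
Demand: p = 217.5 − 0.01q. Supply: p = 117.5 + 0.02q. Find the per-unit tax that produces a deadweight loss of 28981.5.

41.7

Competitive equilibrium: 217.5 − 0.01q = 117.5 + 0.02q → q* = 3333.3333, p* = 184.1667.
A tax t gives Δq = t/0.03 and wedge t, so DWL = t²/0.06.
t²/0.06 = 28981.5 → t² = 1738.89 → t = 41.7.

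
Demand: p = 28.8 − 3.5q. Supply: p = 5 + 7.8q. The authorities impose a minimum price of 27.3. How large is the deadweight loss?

Competitive equilibrium: 28.8 − 3.5q = 5 + 7.8q → q* = 2.1062, p* = 21.4283.
At the floor p = 27.3, quantity demanded = (28.8 − 27.3)/3.5 = 0.4286.
Sellers' marginal cost at q' = 0.4286: 5 + 7.8·0.4286 = 8.3431.
Δq = 2.1062 − 0.4286 = 1.6776; wedge = 27.3 − 8.3431 = 18.9569.
DWL = ½ × 1.6776 × 18.9569 = 15.90.

15.90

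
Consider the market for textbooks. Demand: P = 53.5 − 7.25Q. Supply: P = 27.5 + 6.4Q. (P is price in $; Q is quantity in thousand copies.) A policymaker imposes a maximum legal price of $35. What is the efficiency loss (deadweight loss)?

$3.67 thousand

Competitive equilibrium: 53.5 − 7.25Q = 27.5 + 6.4Q → Q* = 1.9048, P* = 39.6905.
At the ceiling P = 35, quantity supplied = (35 − 27.5)/6.4 = 1.1719.
Willingness to pay at Q' = 1.1719: 53.5 − 7.25·1.1719 = 45.0037.
ΔQ = 1.9048 − 1.1719 = 0.7329; wedge = 45.0037 − 35 = 10.0037.
Welfare loss = ½ × 0.7329 × 10.0037 = $3.67 thousand.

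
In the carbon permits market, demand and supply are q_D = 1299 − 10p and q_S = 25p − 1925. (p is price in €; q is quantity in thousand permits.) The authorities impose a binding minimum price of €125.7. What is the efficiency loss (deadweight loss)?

In inverse form: demand p = 129.9 − 0.1q, supply p = 77 + 0.04q.
Competitive equilibrium: 129.9 − 0.1q = 77 + 0.04q → q* = 377.8571, p* = 92.1143.
At the floor p = 125.7, quantity demanded = (129.9 − 125.7)/0.1 = 42.
Sellers' marginal cost at q' = 42: 77 + 0.04·42 = 78.68.
Δq = 377.8571 − 42 = 335.8571; wedge = 125.7 − 78.68 = 47.02.
The triangle = ½ × 335.8571 × 47.02 = €7896 thousand.

€7896 thousand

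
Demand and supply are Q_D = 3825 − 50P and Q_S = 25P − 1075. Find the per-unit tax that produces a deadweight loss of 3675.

In inverse form: demand P = 76.5 − 0.02Q, supply P = 43 + 0.04Q.
Competitive equilibrium: 76.5 − 0.02Q = 43 + 0.04Q → Q* = 558.3333, P* = 65.3333.
A tax t gives ΔQ = t/0.06 and wedge t, so DWL = t²/0.12.
t²/0.12 = 3675 → t² = 441 → t = 21.

21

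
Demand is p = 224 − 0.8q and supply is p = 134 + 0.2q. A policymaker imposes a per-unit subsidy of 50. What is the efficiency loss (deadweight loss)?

1250

Competitive equilibrium: 224 − 0.8q = 134 + 0.2q → q* = 90, p* = 152.
The subsidy lowers effective supply by 50: p = 84 + 0.2q.
New quantity: 224 − 0.8q = 84 + 0.2q → q' = 140.
Overproduction Δq = 140 − 90 = 50; wedge = subsidy = 50.
Welfare loss = ½ × 50 × 50 = 1250.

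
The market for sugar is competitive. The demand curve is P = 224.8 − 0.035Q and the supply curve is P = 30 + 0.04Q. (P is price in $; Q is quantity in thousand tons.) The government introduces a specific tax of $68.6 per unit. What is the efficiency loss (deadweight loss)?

$31373.07 thousand

Competitive equilibrium: 224.8 − 0.035Q = 30 + 0.04Q → Q* = 2597.33333, P* = 133.89333.
With the tax, the buyer price exceeds the seller price by 68.6: (224.8 − 0.035Q) − (30 + 0.04Q) = 68.6 → Q' = 1682.66667.
ΔQ = 2597.33333 − 1682.66667 = 914.66666; the wedge equals the tax, 68.6.
Deadweight loss = ½ × 914.66666 × 68.6 = $31373.07 thousand.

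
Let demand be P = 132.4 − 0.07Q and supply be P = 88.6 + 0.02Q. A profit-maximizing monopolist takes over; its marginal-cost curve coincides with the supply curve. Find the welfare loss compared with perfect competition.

2040.01

Competitive equilibrium: 132.4 − 0.07Q = 88.6 + 0.02Q → Q* = 486.6667, P* = 98.3333.
Marginal revenue: MR = 132.4 − 0.14Q. Set MR = MC: 132.4 − 0.14Q = 88.6 + 0.02Q → Q_m = 273.75.
Price P_m = 132.4 − 0.07·273.75 = 113.2375; MC(Q_m) = 88.6 + 0.02·273.75 = 94.075.
Competitive Q* = 486.6667, so ΔQ = 212.9167; wedge = 113.2375 − 94.075 = 19.1625.
Deadweight loss = ½ × 212.9167 × 19.1625 = 2040.01.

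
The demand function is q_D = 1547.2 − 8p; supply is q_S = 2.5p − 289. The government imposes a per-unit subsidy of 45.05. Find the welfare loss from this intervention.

In inverse form: demand p = 193.4 − 0.125q, supply p = 115.6 + 0.4q.
Competitive equilibrium: 193.4 − 0.125q = 115.6 + 0.4q → q* = 148.1905, p* = 174.8762.
The subsidy lowers effective supply by 45.05: p = 70.55 + 0.4q.
New quantity: 193.4 − 0.125q = 70.55 + 0.4q → q' = 234.
Overproduction Δq = 234 − 148.1905 = 85.8095; wedge = subsidy = 45.05.
The triangle = ½ × 85.8095 × 45.05 = 1932.86.

1932.86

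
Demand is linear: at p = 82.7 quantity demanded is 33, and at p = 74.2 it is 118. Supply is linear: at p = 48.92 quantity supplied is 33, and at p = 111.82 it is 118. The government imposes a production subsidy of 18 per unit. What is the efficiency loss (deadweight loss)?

Demand slope = (74.2 − 82.7)/(118 − 33) = −0.1, so p = 86 − 0.1q.
Supply slope = (111.82 − 48.92)/(118 − 33) = 0.74, so p = 24.5 + 0.74q.
Competitive equilibrium: 86 − 0.1q = 24.5 + 0.74q → q* = 73.2143, p* = 78.6786.
The subsidy lowers effective supply by 18: p = 6.5 + 0.74q.
New quantity: 86 − 0.1q = 6.5 + 0.74q → q' = 94.6429.
Overproduction Δq = 94.6429 − 73.2143 = 21.4286; wedge = subsidy = 18.
Deadweight loss = ½ × 21.4286 × 18 = 192.86.

192.86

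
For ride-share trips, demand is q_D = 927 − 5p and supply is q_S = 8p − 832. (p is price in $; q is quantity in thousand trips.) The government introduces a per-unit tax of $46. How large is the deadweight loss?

$3255.38 thousand

In inverse form: demand p = 185.4 − 0.2q, supply p = 104 + 0.125q.
Competitive equilibrium: 185.4 − 0.2q = 104 + 0.125q → q* = 250.4615, p* = 135.3077.
With the tax, the buyer price exceeds the seller price by 46: (185.4 − 0.2q) − (104 + 0.125q) = 46 → q' = 108.9231.
Δq = 250.4615 − 108.9231 = 141.5384; the wedge equals the tax, 46.
DWL = ½ × 141.5384 × 46 = $3255.38 thousand.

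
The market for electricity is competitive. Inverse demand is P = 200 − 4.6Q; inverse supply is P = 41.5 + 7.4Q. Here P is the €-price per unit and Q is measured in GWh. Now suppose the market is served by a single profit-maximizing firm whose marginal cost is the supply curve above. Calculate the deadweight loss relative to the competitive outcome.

Competitive equilibrium: 200 − 4.6Q = 41.5 + 7.4Q → Q* = 13.2083, P* = 139.2417.
Marginal revenue: MR = 200 − 9.2Q. Set MR = MC: 200 − 9.2Q = 41.5 + 7.4Q → Q_m = 9.5482.
Price P_m = 200 − 4.6·9.5482 = 156.0783; MC(Q_m) = 41.5 + 7.4·9.5482 = 112.1567.
Competitive Q* = 13.2083, so ΔQ = 3.6601; wedge = 156.0783 − 112.1567 = 43.9216.
The triangle = ½ × 3.6601 × 43.9216 = €80.38.

€80.38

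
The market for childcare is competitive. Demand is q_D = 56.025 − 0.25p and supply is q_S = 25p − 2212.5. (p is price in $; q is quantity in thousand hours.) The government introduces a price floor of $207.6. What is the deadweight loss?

$1750.68 thousand

In inverse form: demand p = 224.1 − 4q, supply p = 88.5 + 0.04q.
Competitive equilibrium: 224.1 − 4q = 88.5 + 0.04q → q* = 33.564356, p* = 89.842574.
At the floor p = 207.6, quantity demanded = (224.1 − 207.6)/4 = 4.125.
Sellers' marginal cost at q' = 4.125: 88.5 + 0.04·4.125 = 88.665.
Δq = 33.564356 − 4.125 = 29.439356; wedge = 207.6 − 88.665 = 118.935.
The triangle = ½ × 29.439356 × 118.935 = $1750.68 thousand.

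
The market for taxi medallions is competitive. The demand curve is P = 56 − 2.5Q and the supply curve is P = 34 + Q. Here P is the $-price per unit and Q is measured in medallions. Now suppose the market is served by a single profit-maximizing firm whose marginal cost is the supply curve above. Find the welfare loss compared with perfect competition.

Competitive equilibrium: 56 − 2.5Q = 34 + Q → Q* = 6.2857, P* = 40.2857.
Marginal revenue: MR = 56 − 5Q. Set MR = MC: 56 − 5Q = 34 + Q → Q_m = 3.6667.
Price P_m = 56 − 2.5·3.6667 = 46.8333; MC(Q_m) = 34 + 1·3.6667 = 37.6667.
Competitive Q* = 6.2857, so ΔQ = 2.619; wedge = 46.8333 − 37.6667 = 9.1666.
DWL = ½ × 2.619 × 9.1666 = $12.

$12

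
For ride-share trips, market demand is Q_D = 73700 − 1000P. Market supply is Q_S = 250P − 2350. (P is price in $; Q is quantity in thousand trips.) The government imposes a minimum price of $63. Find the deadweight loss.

$11664 thousand

In inverse form: demand P = 73.7 − 0.001Q, supply P = 9.4 + 0.004Q.
Competitive equilibrium: 73.7 − 0.001Q = 9.4 + 0.004Q → Q* = 12860, P* = 60.84.
At the floor P = 63, quantity demanded = (73.7 − 63)/0.001 = 10700.
Sellers' marginal cost at Q' = 10700: 9.4 + 0.004·10700 = 52.2.
ΔQ = 12860 − 10700 = 2160; wedge = 63 − 52.2 = 10.8.
DWL = ½ × 2160 × 10.8 = $11664 thousand.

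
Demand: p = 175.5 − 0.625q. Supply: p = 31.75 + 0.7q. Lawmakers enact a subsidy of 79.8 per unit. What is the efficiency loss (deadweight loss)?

2403.03

Competitive equilibrium: 175.5 − 0.625q = 31.75 + 0.7q → q* = 108.4906, p* = 107.6934.
The subsidy lowers effective supply by 79.8: p = 0.7q − 48.05.
New quantity: 175.5 − 0.625q = 0.7q − 48.05 → q' = 168.717.
Overproduction Δq = 168.717 − 108.4906 = 60.2264; wedge = subsidy = 79.8.
DWL = ½ × 60.2264 × 79.8 = 2403.03.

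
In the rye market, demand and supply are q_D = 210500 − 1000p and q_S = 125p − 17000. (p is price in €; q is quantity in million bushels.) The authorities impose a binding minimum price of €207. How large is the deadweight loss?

In inverse form: demand p = 210.5 − 0.001q, supply p = 136 + 0.008q.
Competitive equilibrium: 210.5 − 0.001q = 136 + 0.008q → q* = 8277.7778, p* = 202.2222.
At the floor p = 207, quantity demanded = (210.5 − 207)/0.001 = 3500.
Sellers' marginal cost at q' = 3500: 136 + 0.008·3500 = 164.
Δq = 8277.7778 − 3500 = 4777.7778; wedge = 207 − 164 = 43.
The triangle = ½ × 4777.7778 × 43 = €102722.22 million.

€102722.22 million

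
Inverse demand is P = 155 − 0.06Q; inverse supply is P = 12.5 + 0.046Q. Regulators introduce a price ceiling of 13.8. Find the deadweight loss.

91799.35

Competitive equilibrium: 155 − 0.06Q = 12.5 + 0.046Q → Q* = 1344.339623, P* = 74.339623.
At the ceiling P = 13.8, quantity supplied = (13.8 − 12.5)/0.046 = 28.26087.
Willingness to pay at Q' = 28.26087: 155 − 0.06·28.26087 = 153.304348.
ΔQ = 1344.339623 − 28.26087 = 1316.078753; wedge = 153.304348 − 13.8 = 139.504348.
The triangle = ½ × 1316.078753 × 139.504348 = 91799.35.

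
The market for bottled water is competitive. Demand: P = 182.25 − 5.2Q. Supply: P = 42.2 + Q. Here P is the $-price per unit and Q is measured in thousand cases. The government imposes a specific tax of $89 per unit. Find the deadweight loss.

Competitive equilibrium: 182.25 − 5.2Q = 42.2 + Q → Q* = 22.5887, P* = 64.7887.
With the tax, the buyer price exceeds the seller price by 89: (182.25 − 5.2Q) − (42.2 + Q) = 89 → Q' = 8.2339.
ΔQ = 22.5887 − 8.2339 = 14.3548; the wedge equals the tax, 89.
Deadweight loss = ½ × 14.3548 × 89 = $638.79 thousand.

$638.79 thousand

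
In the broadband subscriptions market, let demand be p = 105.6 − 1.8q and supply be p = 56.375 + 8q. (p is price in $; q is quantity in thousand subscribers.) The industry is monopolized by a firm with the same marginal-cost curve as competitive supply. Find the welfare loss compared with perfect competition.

$2.98 thousand

Competitive equilibrium: 105.6 − 1.8q = 56.375 + 8q → q* = 5.023, p* = 96.5587.
Marginal revenue: MR = 105.6 − 3.6q. Set MR = MC: 105.6 − 3.6q = 56.375 + 8q → q_m = 4.2435.
Price p_m = 105.6 − 1.8·4.2435 = 97.9617; MC(q_m) = 56.375 + 8·4.2435 = 90.323.
Competitive q* = 5.023, so Δq = 0.7795; wedge = 97.9617 − 90.323 = 7.6387.
Welfare loss = ½ × 0.7795 × 7.6387 = $2.98 thousand.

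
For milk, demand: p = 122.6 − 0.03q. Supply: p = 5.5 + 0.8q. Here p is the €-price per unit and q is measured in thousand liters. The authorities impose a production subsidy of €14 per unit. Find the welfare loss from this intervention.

€118.07 thousand

Competitive equilibrium: 122.6 − 0.03q = 5.5 + 0.8q → q* = 141.0843, p* = 118.3675.
The subsidy lowers effective supply by 14: p = 0.8q − 8.5.
New quantity: 122.6 − 0.03q = 0.8q − 8.5 → q' = 157.9518.
Overproduction Δq = 157.9518 − 141.0843 = 16.8675; wedge = subsidy = 14.
The triangle = ½ × 16.8675 × 14 = €118.07 thousand.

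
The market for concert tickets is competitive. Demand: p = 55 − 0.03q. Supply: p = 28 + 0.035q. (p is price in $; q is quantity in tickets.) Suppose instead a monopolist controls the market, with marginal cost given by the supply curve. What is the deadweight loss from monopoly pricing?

$559.22

Competitive equilibrium: 55 − 0.03q = 28 + 0.035q → q* = 415.38462, p* = 42.53846.
Marginal revenue: MR = 55 − 0.06q. Set MR = MC: 55 − 0.06q = 28 + 0.035q → q_m = 284.21053.
Price p_m = 55 − 0.03·284.21053 = 46.47368; MC(q_m) = 28 + 0.035·284.21053 = 37.94737.
Competitive q* = 415.38462, so Δq = 131.17409; wedge = 46.47368 − 37.94737 = 8.52631.
Welfare loss = ½ × 131.17409 × 8.52631 = $559.22.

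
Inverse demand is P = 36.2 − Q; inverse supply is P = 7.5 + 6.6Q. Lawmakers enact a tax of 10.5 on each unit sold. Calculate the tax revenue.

Competitive equilibrium: 36.2 − Q = 7.5 + 6.6Q → Q* = 3.7763, P* = 32.4237.
With the tax, the buyer price exceeds the seller price by 10.5: (36.2 − Q) − (7.5 + 6.6Q) = 10.5 → Q' = 2.3947.
Tax revenue = 10.5 × 2.3947 = 25.14.

25.14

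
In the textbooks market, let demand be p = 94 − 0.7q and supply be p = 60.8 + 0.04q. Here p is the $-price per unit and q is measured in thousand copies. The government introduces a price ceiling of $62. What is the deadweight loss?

$81.76 thousand

Competitive equilibrium: 94 − 0.7q = 60.8 + 0.04q → q* = 44.8649, p* = 62.5946.
At the ceiling p = 62, quantity supplied = (62 − 60.8)/0.04 = 30.
Willingness to pay at q' = 30: 94 − 0.7·30 = 73.
Δq = 44.8649 − 30 = 14.8649; wedge = 73 − 62 = 11.
Deadweight loss = ½ × 14.8649 × 11 = $81.76 thousand.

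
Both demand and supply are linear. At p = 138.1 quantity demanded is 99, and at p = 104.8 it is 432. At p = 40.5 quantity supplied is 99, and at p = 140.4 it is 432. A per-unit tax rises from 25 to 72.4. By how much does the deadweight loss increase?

5770.95

Demand slope = (104.8 − 138.1)/(432 − 99) = −0.1, so p = 148 − 0.1q.
Supply slope = (140.4 − 40.5)/(432 − 99) = 0.3, so p = 10.8 + 0.3q.
Competitive equilibrium: 148 − 0.1q = 10.8 + 0.3q → q* = 343, p* = 113.7.
For a per-unit tax t: Δq = t/0.4, so DWL = ½·t·(t/0.4) = t²/0.8.
At t = 25: DWL = 781.25. At t = 72.4: DWL = 6552.2.
Increase = 6552.2 − 781.25 = 5770.95.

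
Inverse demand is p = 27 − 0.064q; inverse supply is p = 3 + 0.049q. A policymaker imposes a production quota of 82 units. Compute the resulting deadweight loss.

960.58

Competitive equilibrium: 27 − 0.064q = 3 + 0.049q → q* = 212.3894, p* = 13.4071.
At q = 82: demand price = 27 − 0.064·82 = 21.752; supply price = 3 + 0.049·82 = 7.018.
Δq = 212.3894 − 82 = 130.3894; wedge = 21.752 − 7.018 = 14.734.
Deadweight loss = ½ × 130.3894 × 14.734 = 960.58.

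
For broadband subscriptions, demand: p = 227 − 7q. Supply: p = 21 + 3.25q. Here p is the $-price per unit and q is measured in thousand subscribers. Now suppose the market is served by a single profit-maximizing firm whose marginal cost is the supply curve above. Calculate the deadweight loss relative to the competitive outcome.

$340.88 thousand

Competitive equilibrium: 227 − 7q = 21 + 3.25q → q* = 20.0976, p* = 86.3171.
Marginal revenue: MR = 227 − 14q. Set MR = MC: 227 − 14q = 21 + 3.25q → q_m = 11.942.
Price p_m = 227 − 7·11.942 = 143.406; MC(q_m) = 21 + 3.25·11.942 = 59.8115.
Competitive q* = 20.0976, so Δq = 8.1556; wedge = 143.406 − 59.8115 = 83.5945.
The triangle = ½ × 8.1556 × 83.5945 = $340.88 thousand.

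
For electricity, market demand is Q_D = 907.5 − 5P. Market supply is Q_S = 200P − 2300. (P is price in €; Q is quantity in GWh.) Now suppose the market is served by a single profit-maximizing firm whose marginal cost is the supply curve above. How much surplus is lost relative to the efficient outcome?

In inverse form: demand P = 181.5 − 0.2Q, supply P = 11.5 + 0.005Q.
Competitive equilibrium: 181.5 − 0.2Q = 11.5 + 0.005Q → Q* = 829.26829, P* = 15.64634.
Marginal revenue: MR = 181.5 − 0.4Q. Set MR = MC: 181.5 − 0.4Q = 11.5 + 0.005Q → Q_m = 419.75309.
Price P_m = 181.5 − 0.2·419.75309 = 97.54938; MC(Q_m) = 11.5 + 0.005·419.75309 = 13.59877.
Competitive Q* = 829.26829, so ΔQ = 409.5152; wedge = 97.54938 − 13.59877 = 83.95061.
The triangle = ½ × 409.5152 × 83.95061 = €17189.53.

€17189.53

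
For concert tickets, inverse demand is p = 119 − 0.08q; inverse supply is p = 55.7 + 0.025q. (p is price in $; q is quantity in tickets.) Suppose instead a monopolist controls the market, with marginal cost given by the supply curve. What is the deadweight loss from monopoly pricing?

$3568

Competitive equilibrium: 119 − 0.08q = 55.7 + 0.025q → q* = 602.85714, p* = 70.77143.
Marginal revenue: MR = 119 − 0.16q. Set MR = MC: 119 − 0.16q = 55.7 + 0.025q → q_m = 342.16216.
Price p_m = 119 − 0.08·342.16216 = 91.62703; MC(q_m) = 55.7 + 0.025·342.16216 = 64.25405.
Competitive q* = 602.85714, so Δq = 260.69498; wedge = 91.62703 − 64.25405 = 27.37298.
The triangle = ½ × 260.69498 × 27.37298 = $3568.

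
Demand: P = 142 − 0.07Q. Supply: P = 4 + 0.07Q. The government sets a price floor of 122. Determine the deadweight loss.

34300

Competitive equilibrium: 142 − 0.07Q = 4 + 0.07Q → Q* = 985.7143, P* = 73.
At the floor P = 122, quantity demanded = (142 − 122)/0.07 = 285.7143.
Sellers' marginal cost at Q' = 285.7143: 4 + 0.07·285.7143 = 24.
ΔQ = 985.7143 − 285.7143 = 700; wedge = 122 − 24 = 98.
Welfare loss = ½ × 700 × 98 = 34300.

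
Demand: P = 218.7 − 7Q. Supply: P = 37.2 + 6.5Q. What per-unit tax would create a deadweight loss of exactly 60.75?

Competitive equilibrium: 218.7 − 7Q = 37.2 + 6.5Q → Q* = 13.4444, P* = 124.5889.
A tax t gives ΔQ = t/13.5 and wedge t, so DWL = t²/27.
t²/27 = 60.75 → t² = 1640.25 → t = 40.5.

40.5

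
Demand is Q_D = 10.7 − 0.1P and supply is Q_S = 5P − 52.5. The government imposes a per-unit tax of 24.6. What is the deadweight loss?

In inverse form: demand P = 107 − 10Q, supply P = 10.5 + 0.2Q.
Competitive equilibrium: 107 − 10Q = 10.5 + 0.2Q → Q* = 9.46078, P* = 12.39216.
With the tax, the buyer price exceeds the seller price by 24.6: (107 − 10Q) − (10.5 + 0.2Q) = 24.6 → Q' = 7.04902.
ΔQ = 9.46078 − 7.04902 = 2.41176; the wedge equals the tax, 24.6.
The triangle = ½ × 2.41176 × 24.6 = 29.66.

29.66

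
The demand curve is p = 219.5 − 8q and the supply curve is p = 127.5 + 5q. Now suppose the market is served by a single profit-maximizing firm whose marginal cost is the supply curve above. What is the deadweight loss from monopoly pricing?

Competitive equilibrium: 219.5 − 8q = 127.5 + 5q → q* = 7.0769, p* = 162.8846.
Marginal revenue: MR = 219.5 − 16q. Set MR = MC: 219.5 − 16q = 127.5 + 5q → q_m = 4.381.
Price p_m = 219.5 − 8·4.381 = 184.452; MC(q_m) = 127.5 + 5·4.381 = 149.405.
Competitive q* = 7.0769, so Δq = 2.6959; wedge = 184.452 − 149.405 = 35.047.
The triangle = ½ × 2.6959 × 35.047 = 47.24.

47.24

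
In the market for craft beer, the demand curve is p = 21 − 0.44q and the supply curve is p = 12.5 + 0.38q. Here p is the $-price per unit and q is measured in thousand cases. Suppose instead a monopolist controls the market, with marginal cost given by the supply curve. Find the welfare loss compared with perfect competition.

$5.37 thousand

Competitive equilibrium: 21 − 0.44q = 12.5 + 0.38q → q* = 10.3659, p* = 16.439.
Marginal revenue: MR = 21 − 0.88q. Set MR = MC: 21 − 0.88q = 12.5 + 0.38q → q_m = 6.746.
Price p_m = 21 − 0.44·6.746 = 18.0318; MC(q_m) = 12.5 + 0.38·6.746 = 15.0635.
Competitive q* = 10.3659, so Δq = 3.6199; wedge = 18.0318 − 15.0635 = 2.9683.
DWL = ½ × 3.6199 × 2.9683 = $5.37 thousand.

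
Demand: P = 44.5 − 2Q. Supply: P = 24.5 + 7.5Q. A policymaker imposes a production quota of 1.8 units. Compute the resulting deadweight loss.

Competitive equilibrium: 44.5 − 2Q = 24.5 + 7.5Q → Q* = 2.1053, P* = 40.2895.
At Q = 1.8: demand price = 44.5 − 2·1.8 = 40.9; supply price = 24.5 + 7.5·1.8 = 38.
ΔQ = 2.1053 − 1.8 = 0.3053; wedge = 40.9 − 38 = 2.9.
Deadweight loss = ½ × 0.3053 × 2.9 = 0.44.

0.44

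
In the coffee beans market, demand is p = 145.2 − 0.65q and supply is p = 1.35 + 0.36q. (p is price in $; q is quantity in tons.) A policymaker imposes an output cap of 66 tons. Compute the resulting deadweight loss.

Competitive equilibrium: 145.2 − 0.65q = 1.35 + 0.36q → q* = 142.4257, p* = 52.6233.
At q = 66: demand price = 145.2 − 0.65·66 = 102.3; supply price = 1.35 + 0.36·66 = 25.11.
Δq = 142.4257 − 66 = 76.4257; wedge = 102.3 − 25.11 = 77.19.
Welfare loss = ½ × 76.4257 × 77.19 = $2949.65.

$2949.65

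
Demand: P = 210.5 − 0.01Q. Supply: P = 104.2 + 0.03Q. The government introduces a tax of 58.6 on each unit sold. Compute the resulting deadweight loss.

42924.50

Competitive equilibrium: 210.5 − 0.01Q = 104.2 + 0.03Q → Q* = 2657.5, P* = 183.925.
With the tax, the buyer price exceeds the seller price by 58.6: (210.5 − 0.01Q) − (104.2 + 0.03Q) = 58.6 → Q' = 1192.5.
ΔQ = 2657.5 − 1192.5 = 1465; the wedge equals the tax, 58.6.
DWL = ½ × 1465 × 58.6 = 42924.50.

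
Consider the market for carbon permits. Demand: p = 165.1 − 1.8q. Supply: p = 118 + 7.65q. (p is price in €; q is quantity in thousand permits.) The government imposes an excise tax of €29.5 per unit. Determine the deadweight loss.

€46.04 thousand

Competitive equilibrium: 165.1 − 1.8q = 118 + 7.65q → q* = 4.984127, p* = 156.128571.
With the tax, the buyer price exceeds the seller price by 29.5: (165.1 − 1.8q) − (118 + 7.65q) = 29.5 → q' = 1.862434.
Δq = 4.984127 − 1.862434 = 3.121693; the wedge equals the tax, 29.5.
Welfare loss = ½ × 3.121693 × 29.5 = €46.04 thousand.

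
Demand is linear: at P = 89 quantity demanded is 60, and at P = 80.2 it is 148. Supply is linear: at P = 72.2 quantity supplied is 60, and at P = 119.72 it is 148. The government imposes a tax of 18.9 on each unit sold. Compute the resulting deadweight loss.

Demand slope = (80.2 − 89)/(148 − 60) = −0.1, so P = 95 − 0.1Q.
Supply slope = (119.72 − 72.2)/(148 − 60) = 0.54, so P = 39.8 + 0.54Q.
Competitive equilibrium: 95 − 0.1Q = 39.8 + 0.54Q → Q* = 86.25, P* = 86.375.
With the tax, the buyer price exceeds the seller price by 18.9: (95 − 0.1Q) − (39.8 + 0.54Q) = 18.9 → Q' = 56.7188.
ΔQ = 86.25 − 56.7188 = 29.5312; the wedge equals the tax, 18.9.
Welfare loss = ½ × 29.5312 × 18.9 = 279.07.

279.07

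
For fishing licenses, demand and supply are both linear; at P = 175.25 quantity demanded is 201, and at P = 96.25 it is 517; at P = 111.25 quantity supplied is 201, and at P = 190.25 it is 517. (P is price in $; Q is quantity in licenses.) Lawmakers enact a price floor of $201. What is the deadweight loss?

$13340.25

Demand slope = (96.25 − 175.25)/(517 − 201) = −0.25, so P = 225.5 − 0.25Q.
Supply slope = (190.25 − 111.25)/(517 − 201) = 0.25, so P = 61 + 0.25Q.
Competitive equilibrium: 225.5 − 0.25Q = 61 + 0.25Q → Q* = 329, P* = 143.25.
At the floor P = 201, quantity demanded = (225.5 − 201)/0.25 = 98.
Sellers' marginal cost at Q' = 98: 61 + 0.25·98 = 85.5.
ΔQ = 329 − 98 = 231; wedge = 201 − 85.5 = 115.5.
Deadweight loss = ½ × 231 × 115.5 = $13340.25.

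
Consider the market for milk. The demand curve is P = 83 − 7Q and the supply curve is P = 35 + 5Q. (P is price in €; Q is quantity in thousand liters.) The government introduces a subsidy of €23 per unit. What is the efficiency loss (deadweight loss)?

€22.04 thousand

Competitive equilibrium: 83 − 7Q = 35 + 5Q → Q* = 4, P* = 55.
The subsidy lowers effective supply by 23: P = 12 + 5Q.
New quantity: 83 − 7Q = 12 + 5Q → Q' = 5.9167.
Overproduction ΔQ = 5.9167 − 4 = 1.9167; wedge = subsidy = 23.
Welfare loss = ½ × 1.9167 × 23 = €22.04 thousand.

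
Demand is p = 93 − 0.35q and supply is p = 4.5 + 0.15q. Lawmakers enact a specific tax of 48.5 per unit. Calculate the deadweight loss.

Competitive equilibrium: 93 − 0.35q = 4.5 + 0.15q → q* = 177, p* = 31.05.
With the tax, the buyer price exceeds the seller price by 48.5: (93 − 0.35q) − (4.5 + 0.15q) = 48.5 → q' = 80.
Δq = 177 − 80 = 97; the wedge equals the tax, 48.5.
Welfare loss = ½ × 97 × 48.5 = 2352.25.

2352.25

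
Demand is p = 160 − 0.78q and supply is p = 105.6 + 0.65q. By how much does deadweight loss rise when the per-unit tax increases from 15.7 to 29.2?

211.94

Competitive equilibrium: 160 − 0.78q = 105.6 + 0.65q → q* = 38.042, p* = 130.3273.
For a per-unit tax t: Δq = t/1.43, so DWL = ½·t·(t/1.43) = t²/2.86.
At t = 15.7: DWL = 86.185. At t = 29.2: DWL = 298.126.
Increase = 298.126 − 86.185 = 211.94.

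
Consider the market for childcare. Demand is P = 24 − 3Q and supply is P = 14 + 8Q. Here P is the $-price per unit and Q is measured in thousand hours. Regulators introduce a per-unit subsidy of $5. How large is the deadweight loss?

Competitive equilibrium: 24 − 3Q = 14 + 8Q → Q* = 0.9091, P* = 21.2727.
The subsidy lowers effective supply by 5: P = 9 + 8Q.
New quantity: 24 − 3Q = 9 + 8Q → Q' = 1.3636.
Overproduction ΔQ = 1.3636 − 0.9091 = 0.4545; wedge = subsidy = 5.
Welfare loss = ½ × 0.4545 × 5 = $1.14 thousand.

$1.14 thousand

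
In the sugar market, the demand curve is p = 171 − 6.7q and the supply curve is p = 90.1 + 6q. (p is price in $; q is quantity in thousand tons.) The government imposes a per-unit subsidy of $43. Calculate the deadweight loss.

$72.80 thousand

Competitive equilibrium: 171 − 6.7q = 90.1 + 6q → q* = 6.37008, p* = 128.32047.
The subsidy lowers effective supply by 43: p = 47.1 + 6q.
New quantity: 171 − 6.7q = 47.1 + 6q → q' = 9.75591.
Overproduction Δq = 9.75591 − 6.37008 = 3.38583; wedge = subsidy = 43.
The triangle = ½ × 3.38583 × 43 = $72.80 thousand.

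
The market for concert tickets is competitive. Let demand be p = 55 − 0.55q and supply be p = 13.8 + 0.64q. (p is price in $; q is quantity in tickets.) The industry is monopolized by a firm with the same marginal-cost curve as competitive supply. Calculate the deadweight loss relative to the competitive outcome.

$71.26

Competitive equilibrium: 55 − 0.55q = 13.8 + 0.64q → q* = 34.6218, p* = 35.958.
Marginal revenue: MR = 55 − 1.1q. Set MR = MC: 55 − 1.1q = 13.8 + 0.64q → q_m = 23.6782.
Price p_m = 55 − 0.55·23.6782 = 41.977; MC(q_m) = 13.8 + 0.64·23.6782 = 28.954.
Competitive q* = 34.6218, so Δq = 10.9436; wedge = 41.977 − 28.954 = 13.023.
Deadweight loss = ½ × 10.9436 × 13.023 = $71.26.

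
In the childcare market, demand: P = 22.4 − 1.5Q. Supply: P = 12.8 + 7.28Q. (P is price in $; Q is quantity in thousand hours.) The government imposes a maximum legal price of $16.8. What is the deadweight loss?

Competitive equilibrium: 22.4 − 1.5Q = 12.8 + 7.28Q → Q* = 1.0934, P* = 20.7599.
At the ceiling P = 16.8, quantity supplied = (16.8 − 12.8)/7.28 = 0.5495.
Willingness to pay at Q' = 0.5495: 22.4 − 1.5·0.5495 = 21.5758.
ΔQ = 1.0934 − 0.5495 = 0.5439; wedge = 21.5758 − 16.8 = 4.7758.
Deadweight loss = ½ × 0.5439 × 4.7758 = $1.30 thousand.

$1.30 thousand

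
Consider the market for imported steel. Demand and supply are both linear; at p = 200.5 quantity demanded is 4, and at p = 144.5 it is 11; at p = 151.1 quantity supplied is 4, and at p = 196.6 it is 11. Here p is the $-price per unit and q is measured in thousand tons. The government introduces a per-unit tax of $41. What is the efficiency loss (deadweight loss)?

$57.97 thousand

Demand slope = (144.5 − 200.5)/(11 − 4) = −8, so p = 232.5 − 8q.
Supply slope = (196.6 − 151.1)/(11 − 4) = 6.5, so p = 125.1 + 6.5q.
Competitive equilibrium: 232.5 − 8q = 125.1 + 6.5q → q* = 7.4069, p* = 173.2448.
With the tax, the buyer price exceeds the seller price by 41: (232.5 − 8q) − (125.1 + 6.5q) = 41 → q' = 4.5793.
Δq = 7.4069 − 4.5793 = 2.8276; the wedge equals the tax, 41.
Welfare loss = ½ × 2.8276 × 41 = $57.97 thousand.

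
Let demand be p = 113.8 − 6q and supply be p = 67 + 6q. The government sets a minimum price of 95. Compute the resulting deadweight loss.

Competitive equilibrium: 113.8 − 6q = 67 + 6q → q* = 3.9, p* = 90.4.
At the floor p = 95, quantity demanded = (113.8 − 95)/6 = 3.1333.
Sellers' marginal cost at q' = 3.1333: 67 + 6·3.1333 = 85.7998.
Δq = 3.9 − 3.1333 = 0.7667; wedge = 95 − 85.7998 = 9.2002.
The triangle = ½ × 0.7667 × 9.2002 = 3.53.

3.53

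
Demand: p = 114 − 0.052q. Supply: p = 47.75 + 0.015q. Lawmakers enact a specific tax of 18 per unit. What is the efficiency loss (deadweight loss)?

Competitive equilibrium: 114 − 0.052q = 47.75 + 0.015q → q* = 988.806, p* = 62.5821.
With the tax, the buyer price exceeds the seller price by 18: (114 − 0.052q) − (47.75 + 0.015q) = 18 → q' = 720.1493.
Δq = 988.806 − 720.1493 = 268.6567; the wedge equals the tax, 18.
DWL = ½ × 268.6567 × 18 = 2417.91.

2417.91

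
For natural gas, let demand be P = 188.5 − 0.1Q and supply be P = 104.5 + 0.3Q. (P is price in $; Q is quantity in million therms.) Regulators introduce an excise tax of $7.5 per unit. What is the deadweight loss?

$70.31 million

Competitive equilibrium: 188.5 − 0.1Q = 104.5 + 0.3Q → Q* = 210, P* = 167.5.
With the tax, the buyer price exceeds the seller price by 7.5: (188.5 − 0.1Q) − (104.5 + 0.3Q) = 7.5 → Q' = 191.25.
ΔQ = 210 − 191.25 = 18.75; the wedge equals the tax, 7.5.
The triangle = ½ × 18.75 × 7.5 = $70.31 million.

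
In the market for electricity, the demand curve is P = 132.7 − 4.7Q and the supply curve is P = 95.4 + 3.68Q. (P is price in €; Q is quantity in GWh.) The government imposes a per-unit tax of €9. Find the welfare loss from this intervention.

Competitive equilibrium: 132.7 − 4.7Q = 95.4 + 3.68Q → Q* = 4.4511, P* = 111.78.
With the tax, the buyer price exceeds the seller price by 9: (132.7 − 4.7Q) − (95.4 + 3.68Q) = 9 → Q' = 3.3771.
ΔQ = 4.4511 − 3.3771 = 1.074; the wedge equals the tax, 9.
Deadweight loss = ½ × 1.074 × 9 = €4.83.

€4.83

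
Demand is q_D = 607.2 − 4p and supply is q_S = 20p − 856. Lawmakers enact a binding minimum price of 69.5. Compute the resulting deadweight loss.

In inverse form: demand p = 151.8 − 0.25q, supply p = 42.8 + 0.05q.
Competitive equilibrium: 151.8 − 0.25q = 42.8 + 0.05q → q* = 363.3333, p* = 60.9667.
At the floor p = 69.5, quantity demanded = (151.8 − 69.5)/0.25 = 329.2.
Sellers' marginal cost at q' = 329.2: 42.8 + 0.05·329.2 = 59.26.
Δq = 363.3333 − 329.2 = 34.1333; wedge = 69.5 − 59.26 = 10.24.
Deadweight loss = ½ × 34.1333 × 10.24 = 174.76.

174.76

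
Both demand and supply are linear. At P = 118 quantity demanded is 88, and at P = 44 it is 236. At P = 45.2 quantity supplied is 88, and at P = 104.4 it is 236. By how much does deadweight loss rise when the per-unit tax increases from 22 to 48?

Demand slope = (44 − 118)/(236 − 88) = −0.5, so P = 162 − 0.5Q.
Supply slope = (104.4 − 45.2)/(236 − 88) = 0.4, so P = 10 + 0.4Q.
Competitive equilibrium: 162 − 0.5Q = 10 + 0.4Q → Q* = 168.8889, P* = 77.5556.
For a per-unit tax t: ΔQ = t/0.9, so DWL = ½·t·(t/0.9) = t²/1.8.
At t = 22: DWL = 268.889. At t = 48: DWL = 1280.
Increase = 1280 − 268.889 = 1011.11.

1011.11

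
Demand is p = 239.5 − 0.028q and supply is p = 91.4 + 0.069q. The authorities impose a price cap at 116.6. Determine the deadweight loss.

Competitive equilibrium: 239.5 − 0.028q = 91.4 + 0.069q → q* = 1526.80412, p* = 196.74948.
At the ceiling p = 116.6, quantity supplied = (116.6 − 91.4)/0.069 = 365.21739.
Willingness to pay at q' = 365.21739: 239.5 − 0.028·365.21739 = 229.27391.
Δq = 1526.80412 − 365.21739 = 1161.58673; wedge = 229.27391 − 116.6 = 112.67391.
Welfare loss = ½ × 1161.58673 × 112.67391 = 65440.26.

65440.26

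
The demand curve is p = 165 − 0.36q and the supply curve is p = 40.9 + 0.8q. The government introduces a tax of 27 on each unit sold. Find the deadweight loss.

Competitive equilibrium: 165 − 0.36q = 40.9 + 0.8q → q* = 106.9828, p* = 126.4862.
With the tax, the buyer price exceeds the seller price by 27: (165 − 0.36q) − (40.9 + 0.8q) = 27 → q' = 83.7069.
Δq = 106.9828 − 83.7069 = 23.2759; the wedge equals the tax, 27.
Welfare loss = ½ × 23.2759 × 27 = 314.22.

314.22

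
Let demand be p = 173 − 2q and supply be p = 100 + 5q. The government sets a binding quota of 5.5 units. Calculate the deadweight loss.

85.02

Competitive equilibrium: 173 − 2q = 100 + 5q → q* = 10.4286, p* = 152.1429.
At q = 5.5: demand price = 173 − 2·5.5 = 162; supply price = 100 + 5·5.5 = 127.5.
Δq = 10.4286 − 5.5 = 4.9286; wedge = 162 − 127.5 = 34.5.
Deadweight loss = ½ × 4.9286 × 34.5 = 85.02.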